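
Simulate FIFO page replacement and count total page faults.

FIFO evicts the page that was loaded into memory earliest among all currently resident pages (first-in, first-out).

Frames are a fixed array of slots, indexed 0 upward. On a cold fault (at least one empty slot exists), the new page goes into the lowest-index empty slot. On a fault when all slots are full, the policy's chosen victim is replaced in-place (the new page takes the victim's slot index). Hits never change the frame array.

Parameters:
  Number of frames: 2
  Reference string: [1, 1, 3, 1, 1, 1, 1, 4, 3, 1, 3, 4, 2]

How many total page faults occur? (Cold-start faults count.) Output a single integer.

Answer: 7

Derivation:
Step 0: ref 1 → FAULT, frames=[1,-]
Step 1: ref 1 → HIT, frames=[1,-]
Step 2: ref 3 → FAULT, frames=[1,3]
Step 3: ref 1 → HIT, frames=[1,3]
Step 4: ref 1 → HIT, frames=[1,3]
Step 5: ref 1 → HIT, frames=[1,3]
Step 6: ref 1 → HIT, frames=[1,3]
Step 7: ref 4 → FAULT (evict 1), frames=[4,3]
Step 8: ref 3 → HIT, frames=[4,3]
Step 9: ref 1 → FAULT (evict 3), frames=[4,1]
Step 10: ref 3 → FAULT (evict 4), frames=[3,1]
Step 11: ref 4 → FAULT (evict 1), frames=[3,4]
Step 12: ref 2 → FAULT (evict 3), frames=[2,4]
Total faults: 7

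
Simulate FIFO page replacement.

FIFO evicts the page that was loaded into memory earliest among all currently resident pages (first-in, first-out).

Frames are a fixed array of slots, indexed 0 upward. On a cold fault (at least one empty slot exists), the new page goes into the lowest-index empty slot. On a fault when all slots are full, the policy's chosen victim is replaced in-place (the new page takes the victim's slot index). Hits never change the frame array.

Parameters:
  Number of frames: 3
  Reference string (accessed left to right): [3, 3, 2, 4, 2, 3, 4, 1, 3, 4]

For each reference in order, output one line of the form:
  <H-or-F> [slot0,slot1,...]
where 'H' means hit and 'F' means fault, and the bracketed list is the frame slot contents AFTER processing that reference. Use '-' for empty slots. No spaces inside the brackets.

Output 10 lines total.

F [3,-,-]
H [3,-,-]
F [3,2,-]
F [3,2,4]
H [3,2,4]
H [3,2,4]
H [3,2,4]
F [1,2,4]
F [1,3,4]
H [1,3,4]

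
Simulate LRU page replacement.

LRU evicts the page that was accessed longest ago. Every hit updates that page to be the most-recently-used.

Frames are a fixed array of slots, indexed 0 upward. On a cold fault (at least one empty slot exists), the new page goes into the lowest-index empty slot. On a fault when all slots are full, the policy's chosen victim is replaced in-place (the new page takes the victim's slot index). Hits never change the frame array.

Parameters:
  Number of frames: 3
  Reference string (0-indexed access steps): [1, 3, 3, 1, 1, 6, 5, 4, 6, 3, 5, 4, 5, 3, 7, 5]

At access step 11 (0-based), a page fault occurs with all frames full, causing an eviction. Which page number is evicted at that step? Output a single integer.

Answer: 6

Derivation:
Step 0: ref 1 -> FAULT, frames=[1,-,-]
Step 1: ref 3 -> FAULT, frames=[1,3,-]
Step 2: ref 3 -> HIT, frames=[1,3,-]
Step 3: ref 1 -> HIT, frames=[1,3,-]
Step 4: ref 1 -> HIT, frames=[1,3,-]
Step 5: ref 6 -> FAULT, frames=[1,3,6]
Step 6: ref 5 -> FAULT, evict 3, frames=[1,5,6]
Step 7: ref 4 -> FAULT, evict 1, frames=[4,5,6]
Step 8: ref 6 -> HIT, frames=[4,5,6]
Step 9: ref 3 -> FAULT, evict 5, frames=[4,3,6]
Step 10: ref 5 -> FAULT, evict 4, frames=[5,3,6]
Step 11: ref 4 -> FAULT, evict 6, frames=[5,3,4]
At step 11: evicted page 6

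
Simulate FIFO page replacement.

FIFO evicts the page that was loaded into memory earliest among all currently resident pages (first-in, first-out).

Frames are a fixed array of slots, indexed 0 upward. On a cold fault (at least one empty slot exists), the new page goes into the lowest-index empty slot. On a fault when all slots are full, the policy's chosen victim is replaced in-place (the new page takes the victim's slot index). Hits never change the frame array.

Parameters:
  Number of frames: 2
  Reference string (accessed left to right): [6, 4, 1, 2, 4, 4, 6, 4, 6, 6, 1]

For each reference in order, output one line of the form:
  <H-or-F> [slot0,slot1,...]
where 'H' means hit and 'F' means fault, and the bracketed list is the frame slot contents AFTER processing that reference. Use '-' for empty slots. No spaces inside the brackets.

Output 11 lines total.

F [6,-]
F [6,4]
F [1,4]
F [1,2]
F [4,2]
H [4,2]
F [4,6]
H [4,6]
H [4,6]
H [4,6]
F [1,6]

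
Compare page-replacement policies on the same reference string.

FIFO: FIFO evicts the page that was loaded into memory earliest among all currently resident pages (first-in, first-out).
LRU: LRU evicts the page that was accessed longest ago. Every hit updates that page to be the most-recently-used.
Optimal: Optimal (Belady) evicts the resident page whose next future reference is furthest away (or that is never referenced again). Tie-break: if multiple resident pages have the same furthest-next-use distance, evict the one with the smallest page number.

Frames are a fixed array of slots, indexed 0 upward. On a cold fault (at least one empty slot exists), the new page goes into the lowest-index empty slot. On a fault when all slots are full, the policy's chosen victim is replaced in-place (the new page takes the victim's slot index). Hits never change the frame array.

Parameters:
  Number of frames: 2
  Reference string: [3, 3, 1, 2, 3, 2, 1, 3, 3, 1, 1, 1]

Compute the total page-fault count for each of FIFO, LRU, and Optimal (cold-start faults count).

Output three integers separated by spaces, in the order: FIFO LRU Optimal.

--- FIFO ---
  step 0: ref 3 -> FAULT, frames=[3,-] (faults so far: 1)
  step 1: ref 3 -> HIT, frames=[3,-] (faults so far: 1)
  step 2: ref 1 -> FAULT, frames=[3,1] (faults so far: 2)
  step 3: ref 2 -> FAULT, evict 3, frames=[2,1] (faults so far: 3)
  step 4: ref 3 -> FAULT, evict 1, frames=[2,3] (faults so far: 4)
  step 5: ref 2 -> HIT, frames=[2,3] (faults so far: 4)
  step 6: ref 1 -> FAULT, evict 2, frames=[1,3] (faults so far: 5)
  step 7: ref 3 -> HIT, frames=[1,3] (faults so far: 5)
  step 8: ref 3 -> HIT, frames=[1,3] (faults so far: 5)
  step 9: ref 1 -> HIT, frames=[1,3] (faults so far: 5)
  step 10: ref 1 -> HIT, frames=[1,3] (faults so far: 5)
  step 11: ref 1 -> HIT, frames=[1,3] (faults so far: 5)
  FIFO total faults: 5
--- LRU ---
  step 0: ref 3 -> FAULT, frames=[3,-] (faults so far: 1)
  step 1: ref 3 -> HIT, frames=[3,-] (faults so far: 1)
  step 2: ref 1 -> FAULT, frames=[3,1] (faults so far: 2)
  step 3: ref 2 -> FAULT, evict 3, frames=[2,1] (faults so far: 3)
  step 4: ref 3 -> FAULT, evict 1, frames=[2,3] (faults so far: 4)
  step 5: ref 2 -> HIT, frames=[2,3] (faults so far: 4)
  step 6: ref 1 -> FAULT, evict 3, frames=[2,1] (faults so far: 5)
  step 7: ref 3 -> FAULT, evict 2, frames=[3,1] (faults so far: 6)
  step 8: ref 3 -> HIT, frames=[3,1] (faults so far: 6)
  step 9: ref 1 -> HIT, frames=[3,1] (faults so far: 6)
  step 10: ref 1 -> HIT, frames=[3,1] (faults so far: 6)
  step 11: ref 1 -> HIT, frames=[3,1] (faults so far: 6)
  LRU total faults: 6
--- Optimal ---
  step 0: ref 3 -> FAULT, frames=[3,-] (faults so far: 1)
  step 1: ref 3 -> HIT, frames=[3,-] (faults so far: 1)
  step 2: ref 1 -> FAULT, frames=[3,1] (faults so far: 2)
  step 3: ref 2 -> FAULT, evict 1, frames=[3,2] (faults so far: 3)
  step 4: ref 3 -> HIT, frames=[3,2] (faults so far: 3)
  step 5: ref 2 -> HIT, frames=[3,2] (faults so far: 3)
  step 6: ref 1 -> FAULT, evict 2, frames=[3,1] (faults so far: 4)
  step 7: ref 3 -> HIT, frames=[3,1] (faults so far: 4)
  step 8: ref 3 -> HIT, frames=[3,1] (faults so far: 4)
  step 9: ref 1 -> HIT, frames=[3,1] (faults so far: 4)
  step 10: ref 1 -> HIT, frames=[3,1] (faults so far: 4)
  step 11: ref 1 -> HIT, frames=[3,1] (faults so far: 4)
  Optimal total faults: 4

Answer: 5 6 4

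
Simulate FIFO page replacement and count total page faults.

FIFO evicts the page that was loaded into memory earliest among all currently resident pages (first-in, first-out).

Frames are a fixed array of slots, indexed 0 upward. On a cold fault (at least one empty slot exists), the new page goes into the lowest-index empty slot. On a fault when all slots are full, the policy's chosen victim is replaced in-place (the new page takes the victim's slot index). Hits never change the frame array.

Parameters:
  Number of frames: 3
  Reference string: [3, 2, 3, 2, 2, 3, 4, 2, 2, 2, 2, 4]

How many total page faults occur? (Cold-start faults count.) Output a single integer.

Step 0: ref 3 → FAULT, frames=[3,-,-]
Step 1: ref 2 → FAULT, frames=[3,2,-]
Step 2: ref 3 → HIT, frames=[3,2,-]
Step 3: ref 2 → HIT, frames=[3,2,-]
Step 4: ref 2 → HIT, frames=[3,2,-]
Step 5: ref 3 → HIT, frames=[3,2,-]
Step 6: ref 4 → FAULT, frames=[3,2,4]
Step 7: ref 2 → HIT, frames=[3,2,4]
Step 8: ref 2 → HIT, frames=[3,2,4]
Step 9: ref 2 → HIT, frames=[3,2,4]
Step 10: ref 2 → HIT, frames=[3,2,4]
Step 11: ref 4 → HIT, frames=[3,2,4]
Total faults: 3

Answer: 3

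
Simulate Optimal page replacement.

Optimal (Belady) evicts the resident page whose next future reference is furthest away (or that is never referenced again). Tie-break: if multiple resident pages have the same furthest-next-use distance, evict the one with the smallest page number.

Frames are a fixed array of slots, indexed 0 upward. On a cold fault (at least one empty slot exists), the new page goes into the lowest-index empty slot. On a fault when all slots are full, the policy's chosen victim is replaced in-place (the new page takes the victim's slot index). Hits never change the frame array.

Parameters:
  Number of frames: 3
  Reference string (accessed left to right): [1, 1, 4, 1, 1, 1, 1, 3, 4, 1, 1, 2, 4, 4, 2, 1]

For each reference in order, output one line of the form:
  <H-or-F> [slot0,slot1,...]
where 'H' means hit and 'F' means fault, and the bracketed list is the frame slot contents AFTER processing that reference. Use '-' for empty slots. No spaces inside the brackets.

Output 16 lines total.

F [1,-,-]
H [1,-,-]
F [1,4,-]
H [1,4,-]
H [1,4,-]
H [1,4,-]
H [1,4,-]
F [1,4,3]
H [1,4,3]
H [1,4,3]
H [1,4,3]
F [1,4,2]
H [1,4,2]
H [1,4,2]
H [1,4,2]
H [1,4,2]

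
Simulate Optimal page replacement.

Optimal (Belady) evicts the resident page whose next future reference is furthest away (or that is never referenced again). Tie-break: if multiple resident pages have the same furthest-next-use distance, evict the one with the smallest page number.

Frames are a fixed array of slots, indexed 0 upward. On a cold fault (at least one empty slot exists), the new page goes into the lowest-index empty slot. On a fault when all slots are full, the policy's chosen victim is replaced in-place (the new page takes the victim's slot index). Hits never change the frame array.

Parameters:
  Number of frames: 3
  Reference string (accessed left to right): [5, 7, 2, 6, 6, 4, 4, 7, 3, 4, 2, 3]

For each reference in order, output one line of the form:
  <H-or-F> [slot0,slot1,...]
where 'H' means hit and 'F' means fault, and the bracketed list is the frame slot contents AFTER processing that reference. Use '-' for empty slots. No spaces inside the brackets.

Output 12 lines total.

F [5,-,-]
F [5,7,-]
F [5,7,2]
F [6,7,2]
H [6,7,2]
F [4,7,2]
H [4,7,2]
H [4,7,2]
F [4,3,2]
H [4,3,2]
H [4,3,2]
H [4,3,2]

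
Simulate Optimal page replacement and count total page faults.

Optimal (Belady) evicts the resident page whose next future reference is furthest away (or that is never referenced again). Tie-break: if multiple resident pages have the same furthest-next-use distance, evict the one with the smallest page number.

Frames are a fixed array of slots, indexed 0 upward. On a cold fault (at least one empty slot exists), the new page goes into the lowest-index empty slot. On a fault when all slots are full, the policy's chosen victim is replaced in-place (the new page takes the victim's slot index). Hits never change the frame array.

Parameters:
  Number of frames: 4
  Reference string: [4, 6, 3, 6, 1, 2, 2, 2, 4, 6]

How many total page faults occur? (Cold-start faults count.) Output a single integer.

Answer: 5

Derivation:
Step 0: ref 4 → FAULT, frames=[4,-,-,-]
Step 1: ref 6 → FAULT, frames=[4,6,-,-]
Step 2: ref 3 → FAULT, frames=[4,6,3,-]
Step 3: ref 6 → HIT, frames=[4,6,3,-]
Step 4: ref 1 → FAULT, frames=[4,6,3,1]
Step 5: ref 2 → FAULT (evict 1), frames=[4,6,3,2]
Step 6: ref 2 → HIT, frames=[4,6,3,2]
Step 7: ref 2 → HIT, frames=[4,6,3,2]
Step 8: ref 4 → HIT, frames=[4,6,3,2]
Step 9: ref 6 → HIT, frames=[4,6,3,2]
Total faults: 5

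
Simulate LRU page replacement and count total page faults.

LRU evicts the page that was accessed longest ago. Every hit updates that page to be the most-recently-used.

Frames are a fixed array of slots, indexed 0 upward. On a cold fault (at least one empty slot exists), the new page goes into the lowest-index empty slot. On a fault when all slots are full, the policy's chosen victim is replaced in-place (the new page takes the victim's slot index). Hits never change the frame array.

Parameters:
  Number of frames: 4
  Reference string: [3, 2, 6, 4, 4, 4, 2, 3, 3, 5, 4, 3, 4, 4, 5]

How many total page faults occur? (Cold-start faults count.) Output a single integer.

Step 0: ref 3 → FAULT, frames=[3,-,-,-]
Step 1: ref 2 → FAULT, frames=[3,2,-,-]
Step 2: ref 6 → FAULT, frames=[3,2,6,-]
Step 3: ref 4 → FAULT, frames=[3,2,6,4]
Step 4: ref 4 → HIT, frames=[3,2,6,4]
Step 5: ref 4 → HIT, frames=[3,2,6,4]
Step 6: ref 2 → HIT, frames=[3,2,6,4]
Step 7: ref 3 → HIT, frames=[3,2,6,4]
Step 8: ref 3 → HIT, frames=[3,2,6,4]
Step 9: ref 5 → FAULT (evict 6), frames=[3,2,5,4]
Step 10: ref 4 → HIT, frames=[3,2,5,4]
Step 11: ref 3 → HIT, frames=[3,2,5,4]
Step 12: ref 4 → HIT, frames=[3,2,5,4]
Step 13: ref 4 → HIT, frames=[3,2,5,4]
Step 14: ref 5 → HIT, frames=[3,2,5,4]
Total faults: 5

Answer: 5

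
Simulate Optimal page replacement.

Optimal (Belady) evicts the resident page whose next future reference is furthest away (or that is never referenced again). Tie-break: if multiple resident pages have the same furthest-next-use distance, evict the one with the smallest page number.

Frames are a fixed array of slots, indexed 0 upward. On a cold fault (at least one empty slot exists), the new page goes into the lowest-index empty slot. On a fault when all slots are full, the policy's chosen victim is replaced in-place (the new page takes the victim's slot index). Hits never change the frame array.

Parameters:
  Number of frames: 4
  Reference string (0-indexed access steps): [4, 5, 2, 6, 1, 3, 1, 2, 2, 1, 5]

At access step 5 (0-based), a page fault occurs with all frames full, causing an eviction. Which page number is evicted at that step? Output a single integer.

Step 0: ref 4 -> FAULT, frames=[4,-,-,-]
Step 1: ref 5 -> FAULT, frames=[4,5,-,-]
Step 2: ref 2 -> FAULT, frames=[4,5,2,-]
Step 3: ref 6 -> FAULT, frames=[4,5,2,6]
Step 4: ref 1 -> FAULT, evict 4, frames=[1,5,2,6]
Step 5: ref 3 -> FAULT, evict 6, frames=[1,5,2,3]
At step 5: evicted page 6

Answer: 6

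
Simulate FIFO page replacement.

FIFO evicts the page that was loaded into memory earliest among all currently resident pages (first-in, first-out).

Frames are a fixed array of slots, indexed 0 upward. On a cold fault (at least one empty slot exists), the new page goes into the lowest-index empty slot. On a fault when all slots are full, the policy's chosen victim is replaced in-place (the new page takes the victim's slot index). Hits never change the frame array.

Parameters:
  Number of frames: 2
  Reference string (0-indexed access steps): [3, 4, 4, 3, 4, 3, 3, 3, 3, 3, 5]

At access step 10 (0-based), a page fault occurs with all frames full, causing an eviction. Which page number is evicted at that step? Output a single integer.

Step 0: ref 3 -> FAULT, frames=[3,-]
Step 1: ref 4 -> FAULT, frames=[3,4]
Step 2: ref 4 -> HIT, frames=[3,4]
Step 3: ref 3 -> HIT, frames=[3,4]
Step 4: ref 4 -> HIT, frames=[3,4]
Step 5: ref 3 -> HIT, frames=[3,4]
Step 6: ref 3 -> HIT, frames=[3,4]
Step 7: ref 3 -> HIT, frames=[3,4]
Step 8: ref 3 -> HIT, frames=[3,4]
Step 9: ref 3 -> HIT, frames=[3,4]
Step 10: ref 5 -> FAULT, evict 3, frames=[5,4]
At step 10: evicted page 3

Answer: 3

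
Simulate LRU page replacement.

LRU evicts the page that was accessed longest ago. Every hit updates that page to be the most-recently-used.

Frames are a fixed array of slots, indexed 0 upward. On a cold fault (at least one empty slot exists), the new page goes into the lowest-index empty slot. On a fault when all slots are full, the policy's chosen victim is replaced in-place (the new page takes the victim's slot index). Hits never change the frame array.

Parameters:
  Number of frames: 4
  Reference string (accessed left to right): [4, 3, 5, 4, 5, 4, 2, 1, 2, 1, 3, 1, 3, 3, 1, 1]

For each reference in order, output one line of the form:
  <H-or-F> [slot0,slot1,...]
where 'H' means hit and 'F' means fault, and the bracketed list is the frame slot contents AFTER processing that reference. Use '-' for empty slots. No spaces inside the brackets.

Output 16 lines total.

F [4,-,-,-]
F [4,3,-,-]
F [4,3,5,-]
H [4,3,5,-]
H [4,3,5,-]
H [4,3,5,-]
F [4,3,5,2]
F [4,1,5,2]
H [4,1,5,2]
H [4,1,5,2]
F [4,1,3,2]
H [4,1,3,2]
H [4,1,3,2]
H [4,1,3,2]
H [4,1,3,2]
H [4,1,3,2]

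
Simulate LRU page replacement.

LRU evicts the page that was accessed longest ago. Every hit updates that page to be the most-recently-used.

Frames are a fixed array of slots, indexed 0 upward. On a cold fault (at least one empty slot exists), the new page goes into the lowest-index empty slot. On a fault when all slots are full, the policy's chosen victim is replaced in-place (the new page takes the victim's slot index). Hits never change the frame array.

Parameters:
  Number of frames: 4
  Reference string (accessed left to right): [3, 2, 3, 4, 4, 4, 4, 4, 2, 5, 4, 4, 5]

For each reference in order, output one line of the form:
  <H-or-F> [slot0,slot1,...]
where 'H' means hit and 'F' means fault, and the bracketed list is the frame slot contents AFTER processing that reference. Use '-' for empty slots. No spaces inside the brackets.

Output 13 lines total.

F [3,-,-,-]
F [3,2,-,-]
H [3,2,-,-]
F [3,2,4,-]
H [3,2,4,-]
H [3,2,4,-]
H [3,2,4,-]
H [3,2,4,-]
H [3,2,4,-]
F [3,2,4,5]
H [3,2,4,5]
H [3,2,4,5]
H [3,2,4,5]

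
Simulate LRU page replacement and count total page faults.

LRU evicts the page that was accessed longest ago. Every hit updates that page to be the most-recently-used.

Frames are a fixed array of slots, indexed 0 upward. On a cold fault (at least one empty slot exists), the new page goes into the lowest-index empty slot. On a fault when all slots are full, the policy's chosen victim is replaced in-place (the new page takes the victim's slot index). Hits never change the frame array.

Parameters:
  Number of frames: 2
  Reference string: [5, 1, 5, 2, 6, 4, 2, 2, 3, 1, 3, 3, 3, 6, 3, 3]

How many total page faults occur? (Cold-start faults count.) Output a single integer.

Step 0: ref 5 → FAULT, frames=[5,-]
Step 1: ref 1 → FAULT, frames=[5,1]
Step 2: ref 5 → HIT, frames=[5,1]
Step 3: ref 2 → FAULT (evict 1), frames=[5,2]
Step 4: ref 6 → FAULT (evict 5), frames=[6,2]
Step 5: ref 4 → FAULT (evict 2), frames=[6,4]
Step 6: ref 2 → FAULT (evict 6), frames=[2,4]
Step 7: ref 2 → HIT, frames=[2,4]
Step 8: ref 3 → FAULT (evict 4), frames=[2,3]
Step 9: ref 1 → FAULT (evict 2), frames=[1,3]
Step 10: ref 3 → HIT, frames=[1,3]
Step 11: ref 3 → HIT, frames=[1,3]
Step 12: ref 3 → HIT, frames=[1,3]
Step 13: ref 6 → FAULT (evict 1), frames=[6,3]
Step 14: ref 3 → HIT, frames=[6,3]
Step 15: ref 3 → HIT, frames=[6,3]
Total faults: 9

Answer: 9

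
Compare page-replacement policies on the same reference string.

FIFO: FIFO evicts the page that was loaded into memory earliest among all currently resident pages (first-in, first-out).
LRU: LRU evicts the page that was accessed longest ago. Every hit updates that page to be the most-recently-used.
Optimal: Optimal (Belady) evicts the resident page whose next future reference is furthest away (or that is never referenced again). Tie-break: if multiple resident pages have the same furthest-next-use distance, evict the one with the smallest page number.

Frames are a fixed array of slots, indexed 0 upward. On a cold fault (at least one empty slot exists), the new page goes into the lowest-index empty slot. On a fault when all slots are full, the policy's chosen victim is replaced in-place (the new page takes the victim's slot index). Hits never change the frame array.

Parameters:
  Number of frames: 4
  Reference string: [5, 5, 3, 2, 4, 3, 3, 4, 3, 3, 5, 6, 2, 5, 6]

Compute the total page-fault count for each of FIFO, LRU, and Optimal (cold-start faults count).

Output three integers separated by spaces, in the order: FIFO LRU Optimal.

--- FIFO ---
  step 0: ref 5 -> FAULT, frames=[5,-,-,-] (faults so far: 1)
  step 1: ref 5 -> HIT, frames=[5,-,-,-] (faults so far: 1)
  step 2: ref 3 -> FAULT, frames=[5,3,-,-] (faults so far: 2)
  step 3: ref 2 -> FAULT, frames=[5,3,2,-] (faults so far: 3)
  step 4: ref 4 -> FAULT, frames=[5,3,2,4] (faults so far: 4)
  step 5: ref 3 -> HIT, frames=[5,3,2,4] (faults so far: 4)
  step 6: ref 3 -> HIT, frames=[5,3,2,4] (faults so far: 4)
  step 7: ref 4 -> HIT, frames=[5,3,2,4] (faults so far: 4)
  step 8: ref 3 -> HIT, frames=[5,3,2,4] (faults so far: 4)
  step 9: ref 3 -> HIT, frames=[5,3,2,4] (faults so far: 4)
  step 10: ref 5 -> HIT, frames=[5,3,2,4] (faults so far: 4)
  step 11: ref 6 -> FAULT, evict 5, frames=[6,3,2,4] (faults so far: 5)
  step 12: ref 2 -> HIT, frames=[6,3,2,4] (faults so far: 5)
  step 13: ref 5 -> FAULT, evict 3, frames=[6,5,2,4] (faults so far: 6)
  step 14: ref 6 -> HIT, frames=[6,5,2,4] (faults so far: 6)
  FIFO total faults: 6
--- LRU ---
  step 0: ref 5 -> FAULT, frames=[5,-,-,-] (faults so far: 1)
  step 1: ref 5 -> HIT, frames=[5,-,-,-] (faults so far: 1)
  step 2: ref 3 -> FAULT, frames=[5,3,-,-] (faults so far: 2)
  step 3: ref 2 -> FAULT, frames=[5,3,2,-] (faults so far: 3)
  step 4: ref 4 -> FAULT, frames=[5,3,2,4] (faults so far: 4)
  step 5: ref 3 -> HIT, frames=[5,3,2,4] (faults so far: 4)
  step 6: ref 3 -> HIT, frames=[5,3,2,4] (faults so far: 4)
  step 7: ref 4 -> HIT, frames=[5,3,2,4] (faults so far: 4)
  step 8: ref 3 -> HIT, frames=[5,3,2,4] (faults so far: 4)
  step 9: ref 3 -> HIT, frames=[5,3,2,4] (faults so far: 4)
  step 10: ref 5 -> HIT, frames=[5,3,2,4] (faults so far: 4)
  step 11: ref 6 -> FAULT, evict 2, frames=[5,3,6,4] (faults so far: 5)
  step 12: ref 2 -> FAULT, evict 4, frames=[5,3,6,2] (faults so far: 6)
  step 13: ref 5 -> HIT, frames=[5,3,6,2] (faults so far: 6)
  step 14: ref 6 -> HIT, frames=[5,3,6,2] (faults so far: 6)
  LRU total faults: 6
--- Optimal ---
  step 0: ref 5 -> FAULT, frames=[5,-,-,-] (faults so far: 1)
  step 1: ref 5 -> HIT, frames=[5,-,-,-] (faults so far: 1)
  step 2: ref 3 -> FAULT, frames=[5,3,-,-] (faults so far: 2)
  step 3: ref 2 -> FAULT, frames=[5,3,2,-] (faults so far: 3)
  step 4: ref 4 -> FAULT, frames=[5,3,2,4] (faults so far: 4)
  step 5: ref 3 -> HIT, frames=[5,3,2,4] (faults so far: 4)
  step 6: ref 3 -> HIT, frames=[5,3,2,4] (faults so far: 4)
  step 7: ref 4 -> HIT, frames=[5,3,2,4] (faults so far: 4)
  step 8: ref 3 -> HIT, frames=[5,3,2,4] (faults so far: 4)
  step 9: ref 3 -> HIT, frames=[5,3,2,4] (faults so far: 4)
  step 10: ref 5 -> HIT, frames=[5,3,2,4] (faults so far: 4)
  step 11: ref 6 -> FAULT, evict 3, frames=[5,6,2,4] (faults so far: 5)
  step 12: ref 2 -> HIT, frames=[5,6,2,4] (faults so far: 5)
  step 13: ref 5 -> HIT, frames=[5,6,2,4] (faults so far: 5)
  step 14: ref 6 -> HIT, frames=[5,6,2,4] (faults so far: 5)
  Optimal total faults: 5

Answer: 6 6 5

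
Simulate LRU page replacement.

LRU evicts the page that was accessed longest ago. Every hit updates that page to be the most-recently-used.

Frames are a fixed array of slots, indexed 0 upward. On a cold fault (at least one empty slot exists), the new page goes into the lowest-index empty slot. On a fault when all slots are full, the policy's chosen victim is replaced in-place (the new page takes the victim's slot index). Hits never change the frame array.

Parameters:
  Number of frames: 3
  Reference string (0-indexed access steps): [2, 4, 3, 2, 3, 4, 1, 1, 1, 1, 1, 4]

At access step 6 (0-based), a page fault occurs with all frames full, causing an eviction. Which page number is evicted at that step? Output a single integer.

Answer: 2

Derivation:
Step 0: ref 2 -> FAULT, frames=[2,-,-]
Step 1: ref 4 -> FAULT, frames=[2,4,-]
Step 2: ref 3 -> FAULT, frames=[2,4,3]
Step 3: ref 2 -> HIT, frames=[2,4,3]
Step 4: ref 3 -> HIT, frames=[2,4,3]
Step 5: ref 4 -> HIT, frames=[2,4,3]
Step 6: ref 1 -> FAULT, evict 2, frames=[1,4,3]
At step 6: evicted page 2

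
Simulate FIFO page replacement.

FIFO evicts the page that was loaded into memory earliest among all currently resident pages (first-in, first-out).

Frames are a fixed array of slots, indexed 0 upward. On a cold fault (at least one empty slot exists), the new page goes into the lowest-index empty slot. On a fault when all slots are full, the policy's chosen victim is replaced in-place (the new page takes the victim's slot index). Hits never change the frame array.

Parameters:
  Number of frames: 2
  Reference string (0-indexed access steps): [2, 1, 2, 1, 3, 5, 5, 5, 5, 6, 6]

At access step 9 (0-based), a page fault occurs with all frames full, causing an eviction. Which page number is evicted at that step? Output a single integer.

Answer: 3

Derivation:
Step 0: ref 2 -> FAULT, frames=[2,-]
Step 1: ref 1 -> FAULT, frames=[2,1]
Step 2: ref 2 -> HIT, frames=[2,1]
Step 3: ref 1 -> HIT, frames=[2,1]
Step 4: ref 3 -> FAULT, evict 2, frames=[3,1]
Step 5: ref 5 -> FAULT, evict 1, frames=[3,5]
Step 6: ref 5 -> HIT, frames=[3,5]
Step 7: ref 5 -> HIT, frames=[3,5]
Step 8: ref 5 -> HIT, frames=[3,5]
Step 9: ref 6 -> FAULT, evict 3, frames=[6,5]
At step 9: evicted page 3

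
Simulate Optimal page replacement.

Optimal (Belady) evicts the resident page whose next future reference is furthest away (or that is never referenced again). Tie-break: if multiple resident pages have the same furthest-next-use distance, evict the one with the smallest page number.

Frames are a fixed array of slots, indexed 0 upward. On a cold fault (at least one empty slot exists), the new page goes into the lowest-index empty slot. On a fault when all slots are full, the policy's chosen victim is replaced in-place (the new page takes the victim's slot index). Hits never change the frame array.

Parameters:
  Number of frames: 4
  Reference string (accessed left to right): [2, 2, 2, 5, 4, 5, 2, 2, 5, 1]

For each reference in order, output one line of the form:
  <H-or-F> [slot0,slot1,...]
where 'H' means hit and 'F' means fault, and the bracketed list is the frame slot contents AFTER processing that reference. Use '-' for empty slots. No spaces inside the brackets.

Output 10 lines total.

F [2,-,-,-]
H [2,-,-,-]
H [2,-,-,-]
F [2,5,-,-]
F [2,5,4,-]
H [2,5,4,-]
H [2,5,4,-]
H [2,5,4,-]
H [2,5,4,-]
F [2,5,4,1]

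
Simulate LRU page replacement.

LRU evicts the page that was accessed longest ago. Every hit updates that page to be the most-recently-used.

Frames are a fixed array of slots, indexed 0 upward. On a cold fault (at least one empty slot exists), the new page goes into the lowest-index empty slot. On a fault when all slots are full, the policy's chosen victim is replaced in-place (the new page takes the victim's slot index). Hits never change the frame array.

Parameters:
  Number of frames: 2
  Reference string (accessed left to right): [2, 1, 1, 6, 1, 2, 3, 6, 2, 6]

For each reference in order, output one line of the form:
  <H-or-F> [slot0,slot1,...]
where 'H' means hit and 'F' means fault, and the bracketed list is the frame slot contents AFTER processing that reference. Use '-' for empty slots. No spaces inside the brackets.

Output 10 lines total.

F [2,-]
F [2,1]
H [2,1]
F [6,1]
H [6,1]
F [2,1]
F [2,3]
F [6,3]
F [6,2]
H [6,2]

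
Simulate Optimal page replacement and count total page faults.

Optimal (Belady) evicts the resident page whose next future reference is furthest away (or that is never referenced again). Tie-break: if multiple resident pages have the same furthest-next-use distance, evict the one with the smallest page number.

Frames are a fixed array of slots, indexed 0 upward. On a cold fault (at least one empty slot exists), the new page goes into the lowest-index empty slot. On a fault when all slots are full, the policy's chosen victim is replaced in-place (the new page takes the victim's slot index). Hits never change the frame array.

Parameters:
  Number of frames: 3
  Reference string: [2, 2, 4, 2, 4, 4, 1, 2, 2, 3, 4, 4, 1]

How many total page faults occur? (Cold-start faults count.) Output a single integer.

Step 0: ref 2 → FAULT, frames=[2,-,-]
Step 1: ref 2 → HIT, frames=[2,-,-]
Step 2: ref 4 → FAULT, frames=[2,4,-]
Step 3: ref 2 → HIT, frames=[2,4,-]
Step 4: ref 4 → HIT, frames=[2,4,-]
Step 5: ref 4 → HIT, frames=[2,4,-]
Step 6: ref 1 → FAULT, frames=[2,4,1]
Step 7: ref 2 → HIT, frames=[2,4,1]
Step 8: ref 2 → HIT, frames=[2,4,1]
Step 9: ref 3 → FAULT (evict 2), frames=[3,4,1]
Step 10: ref 4 → HIT, frames=[3,4,1]
Step 11: ref 4 → HIT, frames=[3,4,1]
Step 12: ref 1 → HIT, frames=[3,4,1]
Total faults: 4

Answer: 4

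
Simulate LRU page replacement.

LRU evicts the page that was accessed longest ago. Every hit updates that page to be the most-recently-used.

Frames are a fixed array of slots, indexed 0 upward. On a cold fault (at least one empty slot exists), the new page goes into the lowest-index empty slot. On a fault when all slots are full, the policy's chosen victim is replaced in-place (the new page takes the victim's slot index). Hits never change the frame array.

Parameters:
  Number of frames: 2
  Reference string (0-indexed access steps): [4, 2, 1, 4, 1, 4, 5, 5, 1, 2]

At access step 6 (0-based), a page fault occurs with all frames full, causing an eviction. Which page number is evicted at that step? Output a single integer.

Answer: 1

Derivation:
Step 0: ref 4 -> FAULT, frames=[4,-]
Step 1: ref 2 -> FAULT, frames=[4,2]
Step 2: ref 1 -> FAULT, evict 4, frames=[1,2]
Step 3: ref 4 -> FAULT, evict 2, frames=[1,4]
Step 4: ref 1 -> HIT, frames=[1,4]
Step 5: ref 4 -> HIT, frames=[1,4]
Step 6: ref 5 -> FAULT, evict 1, frames=[5,4]
At step 6: evicted page 1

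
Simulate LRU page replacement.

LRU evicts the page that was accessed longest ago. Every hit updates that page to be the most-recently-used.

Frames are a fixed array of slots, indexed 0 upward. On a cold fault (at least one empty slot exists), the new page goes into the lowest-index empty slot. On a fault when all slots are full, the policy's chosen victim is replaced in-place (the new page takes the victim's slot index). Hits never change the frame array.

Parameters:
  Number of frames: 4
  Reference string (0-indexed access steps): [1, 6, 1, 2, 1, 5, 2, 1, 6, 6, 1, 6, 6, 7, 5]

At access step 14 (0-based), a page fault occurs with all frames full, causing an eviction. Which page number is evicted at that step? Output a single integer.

Step 0: ref 1 -> FAULT, frames=[1,-,-,-]
Step 1: ref 6 -> FAULT, frames=[1,6,-,-]
Step 2: ref 1 -> HIT, frames=[1,6,-,-]
Step 3: ref 2 -> FAULT, frames=[1,6,2,-]
Step 4: ref 1 -> HIT, frames=[1,6,2,-]
Step 5: ref 5 -> FAULT, frames=[1,6,2,5]
Step 6: ref 2 -> HIT, frames=[1,6,2,5]
Step 7: ref 1 -> HIT, frames=[1,6,2,5]
Step 8: ref 6 -> HIT, frames=[1,6,2,5]
Step 9: ref 6 -> HIT, frames=[1,6,2,5]
Step 10: ref 1 -> HIT, frames=[1,6,2,5]
Step 11: ref 6 -> HIT, frames=[1,6,2,5]
Step 12: ref 6 -> HIT, frames=[1,6,2,5]
Step 13: ref 7 -> FAULT, evict 5, frames=[1,6,2,7]
Step 14: ref 5 -> FAULT, evict 2, frames=[1,6,5,7]
At step 14: evicted page 2

Answer: 2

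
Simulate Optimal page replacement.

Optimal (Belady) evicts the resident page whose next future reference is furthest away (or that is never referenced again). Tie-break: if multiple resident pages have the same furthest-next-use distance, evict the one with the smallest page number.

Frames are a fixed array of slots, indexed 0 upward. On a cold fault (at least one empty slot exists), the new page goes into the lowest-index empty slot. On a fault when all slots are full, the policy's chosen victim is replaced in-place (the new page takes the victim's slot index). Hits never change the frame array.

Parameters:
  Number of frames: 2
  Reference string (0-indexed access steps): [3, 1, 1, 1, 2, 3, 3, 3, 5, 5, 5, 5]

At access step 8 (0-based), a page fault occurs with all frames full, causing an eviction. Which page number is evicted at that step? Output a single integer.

Answer: 2

Derivation:
Step 0: ref 3 -> FAULT, frames=[3,-]
Step 1: ref 1 -> FAULT, frames=[3,1]
Step 2: ref 1 -> HIT, frames=[3,1]
Step 3: ref 1 -> HIT, frames=[3,1]
Step 4: ref 2 -> FAULT, evict 1, frames=[3,2]
Step 5: ref 3 -> HIT, frames=[3,2]
Step 6: ref 3 -> HIT, frames=[3,2]
Step 7: ref 3 -> HIT, frames=[3,2]
Step 8: ref 5 -> FAULT, evict 2, frames=[3,5]
At step 8: evicted page 2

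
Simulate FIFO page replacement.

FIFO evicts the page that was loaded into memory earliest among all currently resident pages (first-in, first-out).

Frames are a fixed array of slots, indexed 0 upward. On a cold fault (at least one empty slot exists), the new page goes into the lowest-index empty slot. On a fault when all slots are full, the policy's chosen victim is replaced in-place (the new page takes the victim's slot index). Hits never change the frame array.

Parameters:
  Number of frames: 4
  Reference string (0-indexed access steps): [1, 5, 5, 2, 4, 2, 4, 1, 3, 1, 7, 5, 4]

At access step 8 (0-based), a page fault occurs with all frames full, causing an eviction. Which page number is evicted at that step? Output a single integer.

Answer: 1

Derivation:
Step 0: ref 1 -> FAULT, frames=[1,-,-,-]
Step 1: ref 5 -> FAULT, frames=[1,5,-,-]
Step 2: ref 5 -> HIT, frames=[1,5,-,-]
Step 3: ref 2 -> FAULT, frames=[1,5,2,-]
Step 4: ref 4 -> FAULT, frames=[1,5,2,4]
Step 5: ref 2 -> HIT, frames=[1,5,2,4]
Step 6: ref 4 -> HIT, frames=[1,5,2,4]
Step 7: ref 1 -> HIT, frames=[1,5,2,4]
Step 8: ref 3 -> FAULT, evict 1, frames=[3,5,2,4]
At step 8: evicted page 1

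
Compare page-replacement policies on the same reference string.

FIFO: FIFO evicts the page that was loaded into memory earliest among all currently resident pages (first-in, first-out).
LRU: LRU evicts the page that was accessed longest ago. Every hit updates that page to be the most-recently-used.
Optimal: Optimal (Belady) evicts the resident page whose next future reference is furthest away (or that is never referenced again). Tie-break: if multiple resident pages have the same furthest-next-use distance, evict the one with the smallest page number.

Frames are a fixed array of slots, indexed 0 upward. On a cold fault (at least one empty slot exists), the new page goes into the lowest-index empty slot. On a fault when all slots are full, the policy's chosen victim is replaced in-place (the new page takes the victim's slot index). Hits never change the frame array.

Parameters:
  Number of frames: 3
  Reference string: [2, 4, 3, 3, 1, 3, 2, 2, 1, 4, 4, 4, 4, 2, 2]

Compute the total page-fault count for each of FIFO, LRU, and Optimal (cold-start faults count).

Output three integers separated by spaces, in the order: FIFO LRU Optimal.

Answer: 6 6 5

Derivation:
--- FIFO ---
  step 0: ref 2 -> FAULT, frames=[2,-,-] (faults so far: 1)
  step 1: ref 4 -> FAULT, frames=[2,4,-] (faults so far: 2)
  step 2: ref 3 -> FAULT, frames=[2,4,3] (faults so far: 3)
  step 3: ref 3 -> HIT, frames=[2,4,3] (faults so far: 3)
  step 4: ref 1 -> FAULT, evict 2, frames=[1,4,3] (faults so far: 4)
  step 5: ref 3 -> HIT, frames=[1,4,3] (faults so far: 4)
  step 6: ref 2 -> FAULT, evict 4, frames=[1,2,3] (faults so far: 5)
  step 7: ref 2 -> HIT, frames=[1,2,3] (faults so far: 5)
  step 8: ref 1 -> HIT, frames=[1,2,3] (faults so far: 5)
  step 9: ref 4 -> FAULT, evict 3, frames=[1,2,4] (faults so far: 6)
  step 10: ref 4 -> HIT, frames=[1,2,4] (faults so far: 6)
  step 11: ref 4 -> HIT, frames=[1,2,4] (faults so far: 6)
  step 12: ref 4 -> HIT, frames=[1,2,4] (faults so far: 6)
  step 13: ref 2 -> HIT, frames=[1,2,4] (faults so far: 6)
  step 14: ref 2 -> HIT, frames=[1,2,4] (faults so far: 6)
  FIFO total faults: 6
--- LRU ---
  step 0: ref 2 -> FAULT, frames=[2,-,-] (faults so far: 1)
  step 1: ref 4 -> FAULT, frames=[2,4,-] (faults so far: 2)
  step 2: ref 3 -> FAULT, frames=[2,4,3] (faults so far: 3)
  step 3: ref 3 -> HIT, frames=[2,4,3] (faults so far: 3)
  step 4: ref 1 -> FAULT, evict 2, frames=[1,4,3] (faults so far: 4)
  step 5: ref 3 -> HIT, frames=[1,4,3] (faults so far: 4)
  step 6: ref 2 -> FAULT, evict 4, frames=[1,2,3] (faults so far: 5)
  step 7: ref 2 -> HIT, frames=[1,2,3] (faults so far: 5)
  step 8: ref 1 -> HIT, frames=[1,2,3] (faults so far: 5)
  step 9: ref 4 -> FAULT, evict 3, frames=[1,2,4] (faults so far: 6)
  step 10: ref 4 -> HIT, frames=[1,2,4] (faults so far: 6)
  step 11: ref 4 -> HIT, frames=[1,2,4] (faults so far: 6)
  step 12: ref 4 -> HIT, frames=[1,2,4] (faults so far: 6)
  step 13: ref 2 -> HIT, frames=[1,2,4] (faults so far: 6)
  step 14: ref 2 -> HIT, frames=[1,2,4] (faults so far: 6)
  LRU total faults: 6
--- Optimal ---
  step 0: ref 2 -> FAULT, frames=[2,-,-] (faults so far: 1)
  step 1: ref 4 -> FAULT, frames=[2,4,-] (faults so far: 2)
  step 2: ref 3 -> FAULT, frames=[2,4,3] (faults so far: 3)
  step 3: ref 3 -> HIT, frames=[2,4,3] (faults so far: 3)
  step 4: ref 1 -> FAULT, evict 4, frames=[2,1,3] (faults so far: 4)
  step 5: ref 3 -> HIT, frames=[2,1,3] (faults so far: 4)
  step 6: ref 2 -> HIT, frames=[2,1,3] (faults so far: 4)
  step 7: ref 2 -> HIT, frames=[2,1,3] (faults so far: 4)
  step 8: ref 1 -> HIT, frames=[2,1,3] (faults so far: 4)
  step 9: ref 4 -> FAULT, evict 1, frames=[2,4,3] (faults so far: 5)
  step 10: ref 4 -> HIT, frames=[2,4,3] (faults so far: 5)
  step 11: ref 4 -> HIT, frames=[2,4,3] (faults so far: 5)
  step 12: ref 4 -> HIT, frames=[2,4,3] (faults so far: 5)
  step 13: ref 2 -> HIT, frames=[2,4,3] (faults so far: 5)
  step 14: ref 2 -> HIT, frames=[2,4,3] (faults so far: 5)
  Optimal total faults: 5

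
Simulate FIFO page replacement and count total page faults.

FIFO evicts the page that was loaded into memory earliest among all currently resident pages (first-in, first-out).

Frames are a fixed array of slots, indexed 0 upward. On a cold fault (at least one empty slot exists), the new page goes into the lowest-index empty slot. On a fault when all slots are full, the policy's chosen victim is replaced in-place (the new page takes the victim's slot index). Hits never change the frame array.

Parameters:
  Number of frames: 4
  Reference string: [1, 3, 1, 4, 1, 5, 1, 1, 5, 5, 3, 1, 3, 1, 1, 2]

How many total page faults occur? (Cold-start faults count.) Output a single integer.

Answer: 5

Derivation:
Step 0: ref 1 → FAULT, frames=[1,-,-,-]
Step 1: ref 3 → FAULT, frames=[1,3,-,-]
Step 2: ref 1 → HIT, frames=[1,3,-,-]
Step 3: ref 4 → FAULT, frames=[1,3,4,-]
Step 4: ref 1 → HIT, frames=[1,3,4,-]
Step 5: ref 5 → FAULT, frames=[1,3,4,5]
Step 6: ref 1 → HIT, frames=[1,3,4,5]
Step 7: ref 1 → HIT, frames=[1,3,4,5]
Step 8: ref 5 → HIT, frames=[1,3,4,5]
Step 9: ref 5 → HIT, frames=[1,3,4,5]
Step 10: ref 3 → HIT, frames=[1,3,4,5]
Step 11: ref 1 → HIT, frames=[1,3,4,5]
Step 12: ref 3 → HIT, frames=[1,3,4,5]
Step 13: ref 1 → HIT, frames=[1,3,4,5]
Step 14: ref 1 → HIT, frames=[1,3,4,5]
Step 15: ref 2 → FAULT (evict 1), frames=[2,3,4,5]
Total faults: 5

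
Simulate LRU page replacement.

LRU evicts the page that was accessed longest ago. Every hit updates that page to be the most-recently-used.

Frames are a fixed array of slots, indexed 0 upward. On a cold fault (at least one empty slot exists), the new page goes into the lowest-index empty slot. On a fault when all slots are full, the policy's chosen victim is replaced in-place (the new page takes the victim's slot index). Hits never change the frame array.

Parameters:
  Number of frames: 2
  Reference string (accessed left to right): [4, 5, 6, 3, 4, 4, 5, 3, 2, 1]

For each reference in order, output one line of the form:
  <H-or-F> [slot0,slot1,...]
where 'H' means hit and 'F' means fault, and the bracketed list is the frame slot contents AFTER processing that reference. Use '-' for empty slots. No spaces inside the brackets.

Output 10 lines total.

F [4,-]
F [4,5]
F [6,5]
F [6,3]
F [4,3]
H [4,3]
F [4,5]
F [3,5]
F [3,2]
F [1,2]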